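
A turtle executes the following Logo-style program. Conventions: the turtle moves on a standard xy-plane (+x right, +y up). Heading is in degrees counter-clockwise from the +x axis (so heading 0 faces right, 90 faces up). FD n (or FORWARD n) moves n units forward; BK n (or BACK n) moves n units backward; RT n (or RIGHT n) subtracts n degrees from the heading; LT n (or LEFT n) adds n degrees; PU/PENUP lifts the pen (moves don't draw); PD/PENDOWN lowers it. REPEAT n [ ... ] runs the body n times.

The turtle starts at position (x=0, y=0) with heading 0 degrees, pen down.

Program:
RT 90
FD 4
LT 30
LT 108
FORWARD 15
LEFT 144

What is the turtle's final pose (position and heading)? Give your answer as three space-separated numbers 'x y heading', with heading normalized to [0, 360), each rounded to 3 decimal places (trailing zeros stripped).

Executing turtle program step by step:
Start: pos=(0,0), heading=0, pen down
RT 90: heading 0 -> 270
FD 4: (0,0) -> (0,-4) [heading=270, draw]
LT 30: heading 270 -> 300
LT 108: heading 300 -> 48
FD 15: (0,-4) -> (10.037,7.147) [heading=48, draw]
LT 144: heading 48 -> 192
Final: pos=(10.037,7.147), heading=192, 2 segment(s) drawn

Answer: 10.037 7.147 192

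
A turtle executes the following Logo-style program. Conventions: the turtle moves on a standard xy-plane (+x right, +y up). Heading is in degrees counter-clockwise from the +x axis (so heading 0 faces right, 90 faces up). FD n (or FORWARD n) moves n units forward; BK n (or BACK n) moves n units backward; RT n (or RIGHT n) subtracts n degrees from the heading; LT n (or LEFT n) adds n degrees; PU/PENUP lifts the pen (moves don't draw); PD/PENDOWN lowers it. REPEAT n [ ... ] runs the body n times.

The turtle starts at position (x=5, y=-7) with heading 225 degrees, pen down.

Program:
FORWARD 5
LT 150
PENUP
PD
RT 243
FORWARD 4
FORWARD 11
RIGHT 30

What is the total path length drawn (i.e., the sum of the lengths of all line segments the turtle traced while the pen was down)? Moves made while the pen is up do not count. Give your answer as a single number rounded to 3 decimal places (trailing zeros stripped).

Executing turtle program step by step:
Start: pos=(5,-7), heading=225, pen down
FD 5: (5,-7) -> (1.464,-10.536) [heading=225, draw]
LT 150: heading 225 -> 15
PU: pen up
PD: pen down
RT 243: heading 15 -> 132
FD 4: (1.464,-10.536) -> (-1.212,-7.563) [heading=132, draw]
FD 11: (-1.212,-7.563) -> (-8.572,0.612) [heading=132, draw]
RT 30: heading 132 -> 102
Final: pos=(-8.572,0.612), heading=102, 3 segment(s) drawn

Segment lengths:
  seg 1: (5,-7) -> (1.464,-10.536), length = 5
  seg 2: (1.464,-10.536) -> (-1.212,-7.563), length = 4
  seg 3: (-1.212,-7.563) -> (-8.572,0.612), length = 11
Total = 20

Answer: 20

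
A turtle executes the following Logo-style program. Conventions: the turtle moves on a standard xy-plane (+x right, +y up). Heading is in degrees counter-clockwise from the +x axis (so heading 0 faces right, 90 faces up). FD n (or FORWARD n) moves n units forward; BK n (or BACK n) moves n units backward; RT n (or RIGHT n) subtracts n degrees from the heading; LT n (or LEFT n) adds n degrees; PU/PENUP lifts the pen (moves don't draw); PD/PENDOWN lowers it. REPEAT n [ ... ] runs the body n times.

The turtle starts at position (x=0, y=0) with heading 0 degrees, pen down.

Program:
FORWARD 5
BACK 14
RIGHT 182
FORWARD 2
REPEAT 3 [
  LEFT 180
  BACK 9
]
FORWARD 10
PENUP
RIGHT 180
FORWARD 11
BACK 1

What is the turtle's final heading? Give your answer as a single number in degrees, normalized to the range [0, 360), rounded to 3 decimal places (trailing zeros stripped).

Answer: 178

Derivation:
Executing turtle program step by step:
Start: pos=(0,0), heading=0, pen down
FD 5: (0,0) -> (5,0) [heading=0, draw]
BK 14: (5,0) -> (-9,0) [heading=0, draw]
RT 182: heading 0 -> 178
FD 2: (-9,0) -> (-10.999,0.07) [heading=178, draw]
REPEAT 3 [
  -- iteration 1/3 --
  LT 180: heading 178 -> 358
  BK 9: (-10.999,0.07) -> (-19.993,0.384) [heading=358, draw]
  -- iteration 2/3 --
  LT 180: heading 358 -> 178
  BK 9: (-19.993,0.384) -> (-10.999,0.07) [heading=178, draw]
  -- iteration 3/3 --
  LT 180: heading 178 -> 358
  BK 9: (-10.999,0.07) -> (-19.993,0.384) [heading=358, draw]
]
FD 10: (-19.993,0.384) -> (-9.999,0.035) [heading=358, draw]
PU: pen up
RT 180: heading 358 -> 178
FD 11: (-9.999,0.035) -> (-20.993,0.419) [heading=178, move]
BK 1: (-20.993,0.419) -> (-19.993,0.384) [heading=178, move]
Final: pos=(-19.993,0.384), heading=178, 7 segment(s) drawn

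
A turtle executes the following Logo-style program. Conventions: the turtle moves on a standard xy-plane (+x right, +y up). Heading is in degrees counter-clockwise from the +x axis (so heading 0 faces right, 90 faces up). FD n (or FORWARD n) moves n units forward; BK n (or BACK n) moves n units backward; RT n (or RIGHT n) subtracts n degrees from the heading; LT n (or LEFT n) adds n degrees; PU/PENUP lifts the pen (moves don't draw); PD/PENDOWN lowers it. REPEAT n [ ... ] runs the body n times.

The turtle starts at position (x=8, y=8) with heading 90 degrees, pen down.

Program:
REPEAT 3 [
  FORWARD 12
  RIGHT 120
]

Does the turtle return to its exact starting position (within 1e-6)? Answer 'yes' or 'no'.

Executing turtle program step by step:
Start: pos=(8,8), heading=90, pen down
REPEAT 3 [
  -- iteration 1/3 --
  FD 12: (8,8) -> (8,20) [heading=90, draw]
  RT 120: heading 90 -> 330
  -- iteration 2/3 --
  FD 12: (8,20) -> (18.392,14) [heading=330, draw]
  RT 120: heading 330 -> 210
  -- iteration 3/3 --
  FD 12: (18.392,14) -> (8,8) [heading=210, draw]
  RT 120: heading 210 -> 90
]
Final: pos=(8,8), heading=90, 3 segment(s) drawn

Start position: (8, 8)
Final position: (8, 8)
Distance = 0; < 1e-6 -> CLOSED

Answer: yes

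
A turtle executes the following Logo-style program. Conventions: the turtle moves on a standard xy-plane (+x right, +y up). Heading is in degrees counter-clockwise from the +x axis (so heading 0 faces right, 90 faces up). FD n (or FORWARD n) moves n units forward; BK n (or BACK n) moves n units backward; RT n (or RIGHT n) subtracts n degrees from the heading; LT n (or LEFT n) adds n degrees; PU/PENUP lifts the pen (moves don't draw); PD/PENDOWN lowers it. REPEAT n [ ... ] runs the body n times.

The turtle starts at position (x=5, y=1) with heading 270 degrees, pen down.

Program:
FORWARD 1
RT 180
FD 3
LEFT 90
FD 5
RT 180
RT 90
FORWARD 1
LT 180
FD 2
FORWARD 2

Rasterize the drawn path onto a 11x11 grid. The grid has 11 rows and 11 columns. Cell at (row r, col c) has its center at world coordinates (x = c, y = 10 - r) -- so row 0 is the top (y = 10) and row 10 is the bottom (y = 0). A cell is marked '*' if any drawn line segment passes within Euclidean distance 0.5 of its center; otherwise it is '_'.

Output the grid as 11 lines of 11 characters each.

Segment 0: (5,1) -> (5,0)
Segment 1: (5,0) -> (5,3)
Segment 2: (5,3) -> (0,3)
Segment 3: (0,3) -> (0,2)
Segment 4: (0,2) -> (0,4)
Segment 5: (0,4) -> (0,6)

Answer: ___________
___________
___________
___________
*__________
*__________
*__________
******_____
*____*_____
_____*_____
_____*_____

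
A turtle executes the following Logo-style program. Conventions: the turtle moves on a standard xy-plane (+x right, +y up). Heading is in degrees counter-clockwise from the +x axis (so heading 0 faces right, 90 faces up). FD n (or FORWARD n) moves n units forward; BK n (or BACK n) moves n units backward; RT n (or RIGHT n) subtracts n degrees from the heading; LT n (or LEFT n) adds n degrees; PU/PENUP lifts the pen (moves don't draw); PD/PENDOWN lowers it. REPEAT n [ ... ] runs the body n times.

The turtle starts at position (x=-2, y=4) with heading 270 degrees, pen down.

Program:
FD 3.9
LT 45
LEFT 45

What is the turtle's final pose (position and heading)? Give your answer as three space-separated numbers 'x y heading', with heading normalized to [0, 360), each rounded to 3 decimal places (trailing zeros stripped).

Executing turtle program step by step:
Start: pos=(-2,4), heading=270, pen down
FD 3.9: (-2,4) -> (-2,0.1) [heading=270, draw]
LT 45: heading 270 -> 315
LT 45: heading 315 -> 0
Final: pos=(-2,0.1), heading=0, 1 segment(s) drawn

Answer: -2 0.1 0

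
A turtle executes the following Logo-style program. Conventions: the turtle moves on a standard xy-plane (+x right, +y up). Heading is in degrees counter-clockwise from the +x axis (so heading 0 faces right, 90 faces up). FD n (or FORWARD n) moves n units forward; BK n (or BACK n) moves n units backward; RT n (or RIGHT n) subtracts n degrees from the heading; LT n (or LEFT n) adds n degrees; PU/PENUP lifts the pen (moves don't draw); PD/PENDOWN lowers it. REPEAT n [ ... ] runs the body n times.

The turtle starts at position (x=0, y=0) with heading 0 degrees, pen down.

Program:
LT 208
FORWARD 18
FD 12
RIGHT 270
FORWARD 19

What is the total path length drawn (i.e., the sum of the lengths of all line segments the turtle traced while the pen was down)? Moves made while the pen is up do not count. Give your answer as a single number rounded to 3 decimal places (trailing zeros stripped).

Executing turtle program step by step:
Start: pos=(0,0), heading=0, pen down
LT 208: heading 0 -> 208
FD 18: (0,0) -> (-15.893,-8.45) [heading=208, draw]
FD 12: (-15.893,-8.45) -> (-26.488,-14.084) [heading=208, draw]
RT 270: heading 208 -> 298
FD 19: (-26.488,-14.084) -> (-17.568,-30.86) [heading=298, draw]
Final: pos=(-17.568,-30.86), heading=298, 3 segment(s) drawn

Segment lengths:
  seg 1: (0,0) -> (-15.893,-8.45), length = 18
  seg 2: (-15.893,-8.45) -> (-26.488,-14.084), length = 12
  seg 3: (-26.488,-14.084) -> (-17.568,-30.86), length = 19
Total = 49

Answer: 49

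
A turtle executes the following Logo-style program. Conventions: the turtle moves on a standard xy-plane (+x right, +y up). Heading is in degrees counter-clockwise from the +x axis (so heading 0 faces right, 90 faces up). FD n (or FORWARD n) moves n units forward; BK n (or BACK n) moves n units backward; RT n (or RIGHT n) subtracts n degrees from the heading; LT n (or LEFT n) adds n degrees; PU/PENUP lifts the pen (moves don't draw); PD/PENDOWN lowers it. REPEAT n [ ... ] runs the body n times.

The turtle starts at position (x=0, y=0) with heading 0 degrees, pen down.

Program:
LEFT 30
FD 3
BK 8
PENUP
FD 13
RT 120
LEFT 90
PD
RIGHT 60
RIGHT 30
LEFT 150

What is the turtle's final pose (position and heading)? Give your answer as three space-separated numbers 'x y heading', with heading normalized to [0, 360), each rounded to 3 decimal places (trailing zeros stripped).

Executing turtle program step by step:
Start: pos=(0,0), heading=0, pen down
LT 30: heading 0 -> 30
FD 3: (0,0) -> (2.598,1.5) [heading=30, draw]
BK 8: (2.598,1.5) -> (-4.33,-2.5) [heading=30, draw]
PU: pen up
FD 13: (-4.33,-2.5) -> (6.928,4) [heading=30, move]
RT 120: heading 30 -> 270
LT 90: heading 270 -> 0
PD: pen down
RT 60: heading 0 -> 300
RT 30: heading 300 -> 270
LT 150: heading 270 -> 60
Final: pos=(6.928,4), heading=60, 2 segment(s) drawn

Answer: 6.928 4 60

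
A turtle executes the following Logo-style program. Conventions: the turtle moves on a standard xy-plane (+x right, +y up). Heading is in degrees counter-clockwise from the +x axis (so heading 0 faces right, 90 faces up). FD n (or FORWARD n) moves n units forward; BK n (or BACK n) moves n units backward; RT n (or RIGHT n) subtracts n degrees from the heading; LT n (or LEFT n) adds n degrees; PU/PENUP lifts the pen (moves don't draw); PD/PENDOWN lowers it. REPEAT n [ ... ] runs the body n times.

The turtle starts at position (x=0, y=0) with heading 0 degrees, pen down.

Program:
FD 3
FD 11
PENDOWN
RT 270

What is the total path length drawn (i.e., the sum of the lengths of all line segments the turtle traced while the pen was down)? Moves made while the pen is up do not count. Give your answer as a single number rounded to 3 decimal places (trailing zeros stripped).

Answer: 14

Derivation:
Executing turtle program step by step:
Start: pos=(0,0), heading=0, pen down
FD 3: (0,0) -> (3,0) [heading=0, draw]
FD 11: (3,0) -> (14,0) [heading=0, draw]
PD: pen down
RT 270: heading 0 -> 90
Final: pos=(14,0), heading=90, 2 segment(s) drawn

Segment lengths:
  seg 1: (0,0) -> (3,0), length = 3
  seg 2: (3,0) -> (14,0), length = 11
Total = 14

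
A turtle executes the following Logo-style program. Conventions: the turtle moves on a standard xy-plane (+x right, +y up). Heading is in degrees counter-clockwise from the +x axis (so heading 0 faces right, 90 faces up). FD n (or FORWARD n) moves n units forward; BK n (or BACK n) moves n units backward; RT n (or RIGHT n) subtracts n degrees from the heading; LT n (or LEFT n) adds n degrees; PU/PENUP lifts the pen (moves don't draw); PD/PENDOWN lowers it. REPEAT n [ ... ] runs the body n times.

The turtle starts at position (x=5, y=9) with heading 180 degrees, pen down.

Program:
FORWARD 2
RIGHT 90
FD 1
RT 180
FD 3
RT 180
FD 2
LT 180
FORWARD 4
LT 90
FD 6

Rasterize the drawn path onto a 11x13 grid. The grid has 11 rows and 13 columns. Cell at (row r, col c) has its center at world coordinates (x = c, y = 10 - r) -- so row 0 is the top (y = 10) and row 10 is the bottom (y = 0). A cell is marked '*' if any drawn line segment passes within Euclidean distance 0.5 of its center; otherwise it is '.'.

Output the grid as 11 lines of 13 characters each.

Answer: ...*.........
...***.......
...*.........
...*.........
...*.........
...*******...
.............
.............
.............
.............
.............

Derivation:
Segment 0: (5,9) -> (3,9)
Segment 1: (3,9) -> (3,10)
Segment 2: (3,10) -> (3,7)
Segment 3: (3,7) -> (3,9)
Segment 4: (3,9) -> (3,5)
Segment 5: (3,5) -> (9,5)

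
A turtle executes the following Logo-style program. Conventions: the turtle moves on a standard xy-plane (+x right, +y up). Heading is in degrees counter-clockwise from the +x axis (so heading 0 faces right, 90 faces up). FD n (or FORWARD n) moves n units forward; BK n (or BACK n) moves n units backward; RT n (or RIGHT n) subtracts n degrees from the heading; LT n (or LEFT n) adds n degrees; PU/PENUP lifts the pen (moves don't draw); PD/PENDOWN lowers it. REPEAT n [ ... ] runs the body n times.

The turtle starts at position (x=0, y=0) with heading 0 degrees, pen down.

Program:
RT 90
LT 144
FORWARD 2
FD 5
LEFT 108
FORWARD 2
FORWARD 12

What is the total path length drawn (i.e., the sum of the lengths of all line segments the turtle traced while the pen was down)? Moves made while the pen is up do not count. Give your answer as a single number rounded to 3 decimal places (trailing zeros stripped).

Executing turtle program step by step:
Start: pos=(0,0), heading=0, pen down
RT 90: heading 0 -> 270
LT 144: heading 270 -> 54
FD 2: (0,0) -> (1.176,1.618) [heading=54, draw]
FD 5: (1.176,1.618) -> (4.114,5.663) [heading=54, draw]
LT 108: heading 54 -> 162
FD 2: (4.114,5.663) -> (2.212,6.281) [heading=162, draw]
FD 12: (2.212,6.281) -> (-9.2,9.989) [heading=162, draw]
Final: pos=(-9.2,9.989), heading=162, 4 segment(s) drawn

Segment lengths:
  seg 1: (0,0) -> (1.176,1.618), length = 2
  seg 2: (1.176,1.618) -> (4.114,5.663), length = 5
  seg 3: (4.114,5.663) -> (2.212,6.281), length = 2
  seg 4: (2.212,6.281) -> (-9.2,9.989), length = 12
Total = 21

Answer: 21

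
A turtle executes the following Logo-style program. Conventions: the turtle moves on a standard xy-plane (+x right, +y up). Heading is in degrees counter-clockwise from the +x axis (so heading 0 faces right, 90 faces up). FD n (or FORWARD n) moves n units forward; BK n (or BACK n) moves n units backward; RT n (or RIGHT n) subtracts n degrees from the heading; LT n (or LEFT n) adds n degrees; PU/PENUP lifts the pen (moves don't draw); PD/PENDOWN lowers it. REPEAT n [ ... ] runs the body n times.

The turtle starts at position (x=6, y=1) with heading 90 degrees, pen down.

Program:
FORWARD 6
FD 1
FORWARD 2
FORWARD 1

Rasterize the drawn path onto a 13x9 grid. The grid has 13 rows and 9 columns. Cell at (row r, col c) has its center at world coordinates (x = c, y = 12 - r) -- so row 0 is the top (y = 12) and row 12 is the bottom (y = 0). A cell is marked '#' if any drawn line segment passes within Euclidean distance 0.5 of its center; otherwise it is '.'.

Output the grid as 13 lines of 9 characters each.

Answer: .........
......#..
......#..
......#..
......#..
......#..
......#..
......#..
......#..
......#..
......#..
......#..
.........

Derivation:
Segment 0: (6,1) -> (6,7)
Segment 1: (6,7) -> (6,8)
Segment 2: (6,8) -> (6,10)
Segment 3: (6,10) -> (6,11)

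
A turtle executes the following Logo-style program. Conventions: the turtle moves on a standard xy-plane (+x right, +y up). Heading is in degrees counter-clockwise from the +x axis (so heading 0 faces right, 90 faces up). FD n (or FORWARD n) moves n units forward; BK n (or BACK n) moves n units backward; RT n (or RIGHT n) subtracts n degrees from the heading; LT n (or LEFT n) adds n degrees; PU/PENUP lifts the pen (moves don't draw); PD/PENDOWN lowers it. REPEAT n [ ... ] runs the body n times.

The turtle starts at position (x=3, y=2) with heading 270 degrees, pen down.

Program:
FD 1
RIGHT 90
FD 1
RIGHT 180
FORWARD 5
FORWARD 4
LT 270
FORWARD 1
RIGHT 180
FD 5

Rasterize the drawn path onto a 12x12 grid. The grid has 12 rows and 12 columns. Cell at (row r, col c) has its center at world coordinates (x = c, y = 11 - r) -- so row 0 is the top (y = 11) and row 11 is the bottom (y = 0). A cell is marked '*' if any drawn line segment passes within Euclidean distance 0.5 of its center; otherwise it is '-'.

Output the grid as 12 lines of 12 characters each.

Segment 0: (3,2) -> (3,1)
Segment 1: (3,1) -> (2,1)
Segment 2: (2,1) -> (7,1)
Segment 3: (7,1) -> (11,1)
Segment 4: (11,1) -> (11,0)
Segment 5: (11,0) -> (11,5)

Answer: ------------
------------
------------
------------
------------
------------
-----------*
-----------*
-----------*
---*-------*
--**********
-----------*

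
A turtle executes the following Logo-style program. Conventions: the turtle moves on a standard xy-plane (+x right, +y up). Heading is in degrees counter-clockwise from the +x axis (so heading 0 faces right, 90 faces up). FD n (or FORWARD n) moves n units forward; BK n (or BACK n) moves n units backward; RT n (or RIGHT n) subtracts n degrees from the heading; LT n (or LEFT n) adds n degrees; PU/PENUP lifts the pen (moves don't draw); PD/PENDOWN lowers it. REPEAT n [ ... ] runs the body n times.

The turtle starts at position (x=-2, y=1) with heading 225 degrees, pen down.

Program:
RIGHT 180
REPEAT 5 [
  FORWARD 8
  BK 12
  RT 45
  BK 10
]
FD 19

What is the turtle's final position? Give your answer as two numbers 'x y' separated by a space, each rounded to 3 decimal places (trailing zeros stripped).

Answer: -27.828 31.971

Derivation:
Executing turtle program step by step:
Start: pos=(-2,1), heading=225, pen down
RT 180: heading 225 -> 45
REPEAT 5 [
  -- iteration 1/5 --
  FD 8: (-2,1) -> (3.657,6.657) [heading=45, draw]
  BK 12: (3.657,6.657) -> (-4.828,-1.828) [heading=45, draw]
  RT 45: heading 45 -> 0
  BK 10: (-4.828,-1.828) -> (-14.828,-1.828) [heading=0, draw]
  -- iteration 2/5 --
  FD 8: (-14.828,-1.828) -> (-6.828,-1.828) [heading=0, draw]
  BK 12: (-6.828,-1.828) -> (-18.828,-1.828) [heading=0, draw]
  RT 45: heading 0 -> 315
  BK 10: (-18.828,-1.828) -> (-25.899,5.243) [heading=315, draw]
  -- iteration 3/5 --
  FD 8: (-25.899,5.243) -> (-20.243,-0.414) [heading=315, draw]
  BK 12: (-20.243,-0.414) -> (-28.728,8.071) [heading=315, draw]
  RT 45: heading 315 -> 270
  BK 10: (-28.728,8.071) -> (-28.728,18.071) [heading=270, draw]
  -- iteration 4/5 --
  FD 8: (-28.728,18.071) -> (-28.728,10.071) [heading=270, draw]
  BK 12: (-28.728,10.071) -> (-28.728,22.071) [heading=270, draw]
  RT 45: heading 270 -> 225
  BK 10: (-28.728,22.071) -> (-21.657,29.142) [heading=225, draw]
  -- iteration 5/5 --
  FD 8: (-21.657,29.142) -> (-27.314,23.485) [heading=225, draw]
  BK 12: (-27.314,23.485) -> (-18.828,31.971) [heading=225, draw]
  RT 45: heading 225 -> 180
  BK 10: (-18.828,31.971) -> (-8.828,31.971) [heading=180, draw]
]
FD 19: (-8.828,31.971) -> (-27.828,31.971) [heading=180, draw]
Final: pos=(-27.828,31.971), heading=180, 16 segment(s) drawn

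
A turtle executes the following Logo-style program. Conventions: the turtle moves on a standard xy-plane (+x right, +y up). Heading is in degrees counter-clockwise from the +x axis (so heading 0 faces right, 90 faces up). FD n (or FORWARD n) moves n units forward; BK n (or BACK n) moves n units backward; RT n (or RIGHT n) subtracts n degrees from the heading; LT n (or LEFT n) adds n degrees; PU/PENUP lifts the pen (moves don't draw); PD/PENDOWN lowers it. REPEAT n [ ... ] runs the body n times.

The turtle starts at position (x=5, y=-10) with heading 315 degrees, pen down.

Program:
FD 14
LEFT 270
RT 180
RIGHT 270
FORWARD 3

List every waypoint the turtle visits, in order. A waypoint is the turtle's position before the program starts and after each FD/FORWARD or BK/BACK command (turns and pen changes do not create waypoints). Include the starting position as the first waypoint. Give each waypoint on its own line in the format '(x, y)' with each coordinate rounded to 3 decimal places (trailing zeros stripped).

Answer: (5, -10)
(14.899, -19.899)
(12.778, -17.778)

Derivation:
Executing turtle program step by step:
Start: pos=(5,-10), heading=315, pen down
FD 14: (5,-10) -> (14.899,-19.899) [heading=315, draw]
LT 270: heading 315 -> 225
RT 180: heading 225 -> 45
RT 270: heading 45 -> 135
FD 3: (14.899,-19.899) -> (12.778,-17.778) [heading=135, draw]
Final: pos=(12.778,-17.778), heading=135, 2 segment(s) drawn
Waypoints (3 total):
(5, -10)
(14.899, -19.899)
(12.778, -17.778)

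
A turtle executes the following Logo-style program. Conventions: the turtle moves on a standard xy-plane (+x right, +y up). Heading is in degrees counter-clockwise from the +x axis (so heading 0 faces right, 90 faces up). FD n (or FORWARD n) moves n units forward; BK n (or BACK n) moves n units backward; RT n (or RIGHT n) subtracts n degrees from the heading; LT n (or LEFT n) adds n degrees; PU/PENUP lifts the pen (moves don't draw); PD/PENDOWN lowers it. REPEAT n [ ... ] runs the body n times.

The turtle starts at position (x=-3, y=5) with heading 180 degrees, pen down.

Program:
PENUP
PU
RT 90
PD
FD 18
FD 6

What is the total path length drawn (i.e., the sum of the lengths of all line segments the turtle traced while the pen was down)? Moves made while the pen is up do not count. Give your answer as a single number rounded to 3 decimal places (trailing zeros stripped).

Executing turtle program step by step:
Start: pos=(-3,5), heading=180, pen down
PU: pen up
PU: pen up
RT 90: heading 180 -> 90
PD: pen down
FD 18: (-3,5) -> (-3,23) [heading=90, draw]
FD 6: (-3,23) -> (-3,29) [heading=90, draw]
Final: pos=(-3,29), heading=90, 2 segment(s) drawn

Segment lengths:
  seg 1: (-3,5) -> (-3,23), length = 18
  seg 2: (-3,23) -> (-3,29), length = 6
Total = 24

Answer: 24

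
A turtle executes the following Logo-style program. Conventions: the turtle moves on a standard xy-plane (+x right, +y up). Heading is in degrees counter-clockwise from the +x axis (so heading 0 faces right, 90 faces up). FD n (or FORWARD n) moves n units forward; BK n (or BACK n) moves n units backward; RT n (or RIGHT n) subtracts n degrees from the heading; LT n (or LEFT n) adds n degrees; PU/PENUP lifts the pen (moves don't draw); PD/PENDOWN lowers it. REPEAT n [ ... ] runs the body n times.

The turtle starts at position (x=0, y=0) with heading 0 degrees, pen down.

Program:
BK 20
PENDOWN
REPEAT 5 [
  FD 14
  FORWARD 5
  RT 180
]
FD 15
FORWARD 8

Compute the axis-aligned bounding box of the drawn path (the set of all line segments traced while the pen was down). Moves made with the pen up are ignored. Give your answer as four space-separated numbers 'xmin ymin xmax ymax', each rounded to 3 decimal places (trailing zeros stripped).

Answer: -24 0 0 0

Derivation:
Executing turtle program step by step:
Start: pos=(0,0), heading=0, pen down
BK 20: (0,0) -> (-20,0) [heading=0, draw]
PD: pen down
REPEAT 5 [
  -- iteration 1/5 --
  FD 14: (-20,0) -> (-6,0) [heading=0, draw]
  FD 5: (-6,0) -> (-1,0) [heading=0, draw]
  RT 180: heading 0 -> 180
  -- iteration 2/5 --
  FD 14: (-1,0) -> (-15,0) [heading=180, draw]
  FD 5: (-15,0) -> (-20,0) [heading=180, draw]
  RT 180: heading 180 -> 0
  -- iteration 3/5 --
  FD 14: (-20,0) -> (-6,0) [heading=0, draw]
  FD 5: (-6,0) -> (-1,0) [heading=0, draw]
  RT 180: heading 0 -> 180
  -- iteration 4/5 --
  FD 14: (-1,0) -> (-15,0) [heading=180, draw]
  FD 5: (-15,0) -> (-20,0) [heading=180, draw]
  RT 180: heading 180 -> 0
  -- iteration 5/5 --
  FD 14: (-20,0) -> (-6,0) [heading=0, draw]
  FD 5: (-6,0) -> (-1,0) [heading=0, draw]
  RT 180: heading 0 -> 180
]
FD 15: (-1,0) -> (-16,0) [heading=180, draw]
FD 8: (-16,0) -> (-24,0) [heading=180, draw]
Final: pos=(-24,0), heading=180, 13 segment(s) drawn

Segment endpoints: x in {-24, -20, -16, -15, -6, -1, 0}, y in {0, 0, 0, 0, 0, 0, 0, 0, 0, 0, 0}
xmin=-24, ymin=0, xmax=0, ymax=0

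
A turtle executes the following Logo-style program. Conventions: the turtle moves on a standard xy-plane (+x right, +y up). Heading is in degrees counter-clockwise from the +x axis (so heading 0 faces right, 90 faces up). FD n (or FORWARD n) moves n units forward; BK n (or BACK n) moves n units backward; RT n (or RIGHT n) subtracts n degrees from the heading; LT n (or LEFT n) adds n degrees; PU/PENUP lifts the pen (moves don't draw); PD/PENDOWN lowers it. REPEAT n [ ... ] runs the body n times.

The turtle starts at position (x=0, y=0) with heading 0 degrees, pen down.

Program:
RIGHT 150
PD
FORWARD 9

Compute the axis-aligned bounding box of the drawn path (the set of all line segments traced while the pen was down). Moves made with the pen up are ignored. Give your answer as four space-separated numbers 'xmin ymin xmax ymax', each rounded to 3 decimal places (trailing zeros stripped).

Executing turtle program step by step:
Start: pos=(0,0), heading=0, pen down
RT 150: heading 0 -> 210
PD: pen down
FD 9: (0,0) -> (-7.794,-4.5) [heading=210, draw]
Final: pos=(-7.794,-4.5), heading=210, 1 segment(s) drawn

Segment endpoints: x in {-7.794, 0}, y in {-4.5, 0}
xmin=-7.794, ymin=-4.5, xmax=0, ymax=0

Answer: -7.794 -4.5 0 0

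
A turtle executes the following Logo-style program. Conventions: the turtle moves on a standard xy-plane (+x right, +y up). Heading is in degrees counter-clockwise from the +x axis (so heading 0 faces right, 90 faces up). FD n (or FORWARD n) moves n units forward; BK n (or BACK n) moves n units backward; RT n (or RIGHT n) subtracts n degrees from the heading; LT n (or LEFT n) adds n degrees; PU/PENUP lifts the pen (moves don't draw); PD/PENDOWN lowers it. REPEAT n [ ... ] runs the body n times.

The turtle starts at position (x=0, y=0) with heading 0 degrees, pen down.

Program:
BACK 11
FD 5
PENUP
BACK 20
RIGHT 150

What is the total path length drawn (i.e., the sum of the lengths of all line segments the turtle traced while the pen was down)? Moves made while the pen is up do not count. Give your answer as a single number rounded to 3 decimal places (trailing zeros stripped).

Executing turtle program step by step:
Start: pos=(0,0), heading=0, pen down
BK 11: (0,0) -> (-11,0) [heading=0, draw]
FD 5: (-11,0) -> (-6,0) [heading=0, draw]
PU: pen up
BK 20: (-6,0) -> (-26,0) [heading=0, move]
RT 150: heading 0 -> 210
Final: pos=(-26,0), heading=210, 2 segment(s) drawn

Segment lengths:
  seg 1: (0,0) -> (-11,0), length = 11
  seg 2: (-11,0) -> (-6,0), length = 5
Total = 16

Answer: 16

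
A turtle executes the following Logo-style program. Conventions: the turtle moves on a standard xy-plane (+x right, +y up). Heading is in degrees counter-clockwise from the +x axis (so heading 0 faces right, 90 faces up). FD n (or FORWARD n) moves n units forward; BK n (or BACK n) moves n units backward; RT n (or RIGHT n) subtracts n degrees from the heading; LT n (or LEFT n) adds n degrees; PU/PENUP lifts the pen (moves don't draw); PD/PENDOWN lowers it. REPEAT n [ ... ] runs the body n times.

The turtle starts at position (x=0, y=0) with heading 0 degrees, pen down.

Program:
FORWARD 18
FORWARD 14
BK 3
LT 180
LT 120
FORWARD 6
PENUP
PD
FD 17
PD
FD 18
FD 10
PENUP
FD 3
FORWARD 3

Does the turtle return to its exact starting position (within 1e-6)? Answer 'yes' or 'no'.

Answer: no

Derivation:
Executing turtle program step by step:
Start: pos=(0,0), heading=0, pen down
FD 18: (0,0) -> (18,0) [heading=0, draw]
FD 14: (18,0) -> (32,0) [heading=0, draw]
BK 3: (32,0) -> (29,0) [heading=0, draw]
LT 180: heading 0 -> 180
LT 120: heading 180 -> 300
FD 6: (29,0) -> (32,-5.196) [heading=300, draw]
PU: pen up
PD: pen down
FD 17: (32,-5.196) -> (40.5,-19.919) [heading=300, draw]
PD: pen down
FD 18: (40.5,-19.919) -> (49.5,-35.507) [heading=300, draw]
FD 10: (49.5,-35.507) -> (54.5,-44.167) [heading=300, draw]
PU: pen up
FD 3: (54.5,-44.167) -> (56,-46.765) [heading=300, move]
FD 3: (56,-46.765) -> (57.5,-49.363) [heading=300, move]
Final: pos=(57.5,-49.363), heading=300, 7 segment(s) drawn

Start position: (0, 0)
Final position: (57.5, -49.363)
Distance = 75.783; >= 1e-6 -> NOT closed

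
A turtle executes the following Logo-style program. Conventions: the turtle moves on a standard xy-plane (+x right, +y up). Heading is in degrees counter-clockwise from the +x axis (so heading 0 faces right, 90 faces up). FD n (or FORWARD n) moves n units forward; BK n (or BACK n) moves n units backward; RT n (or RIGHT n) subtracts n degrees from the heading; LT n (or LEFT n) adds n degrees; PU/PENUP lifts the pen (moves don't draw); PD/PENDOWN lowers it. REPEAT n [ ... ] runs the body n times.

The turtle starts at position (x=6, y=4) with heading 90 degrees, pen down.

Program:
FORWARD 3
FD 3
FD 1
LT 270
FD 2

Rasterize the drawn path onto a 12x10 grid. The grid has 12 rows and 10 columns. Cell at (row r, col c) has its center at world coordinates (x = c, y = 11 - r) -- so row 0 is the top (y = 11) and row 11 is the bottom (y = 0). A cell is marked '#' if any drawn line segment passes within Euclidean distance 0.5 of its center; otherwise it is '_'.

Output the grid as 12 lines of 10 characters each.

Segment 0: (6,4) -> (6,7)
Segment 1: (6,7) -> (6,10)
Segment 2: (6,10) -> (6,11)
Segment 3: (6,11) -> (8,11)

Answer: ______###_
______#___
______#___
______#___
______#___
______#___
______#___
______#___
__________
__________
__________
__________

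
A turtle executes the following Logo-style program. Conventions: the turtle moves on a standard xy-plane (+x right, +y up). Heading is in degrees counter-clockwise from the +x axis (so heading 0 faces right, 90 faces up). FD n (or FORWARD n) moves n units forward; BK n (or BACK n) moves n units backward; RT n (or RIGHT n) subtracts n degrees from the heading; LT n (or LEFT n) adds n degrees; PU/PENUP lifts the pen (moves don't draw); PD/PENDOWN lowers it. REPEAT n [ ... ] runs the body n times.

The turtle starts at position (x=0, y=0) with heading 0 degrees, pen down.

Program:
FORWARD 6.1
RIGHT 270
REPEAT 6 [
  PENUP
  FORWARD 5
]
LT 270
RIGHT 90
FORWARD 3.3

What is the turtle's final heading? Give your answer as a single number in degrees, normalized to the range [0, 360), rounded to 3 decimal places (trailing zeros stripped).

Answer: 270

Derivation:
Executing turtle program step by step:
Start: pos=(0,0), heading=0, pen down
FD 6.1: (0,0) -> (6.1,0) [heading=0, draw]
RT 270: heading 0 -> 90
REPEAT 6 [
  -- iteration 1/6 --
  PU: pen up
  FD 5: (6.1,0) -> (6.1,5) [heading=90, move]
  -- iteration 2/6 --
  PU: pen up
  FD 5: (6.1,5) -> (6.1,10) [heading=90, move]
  -- iteration 3/6 --
  PU: pen up
  FD 5: (6.1,10) -> (6.1,15) [heading=90, move]
  -- iteration 4/6 --
  PU: pen up
  FD 5: (6.1,15) -> (6.1,20) [heading=90, move]
  -- iteration 5/6 --
  PU: pen up
  FD 5: (6.1,20) -> (6.1,25) [heading=90, move]
  -- iteration 6/6 --
  PU: pen up
  FD 5: (6.1,25) -> (6.1,30) [heading=90, move]
]
LT 270: heading 90 -> 0
RT 90: heading 0 -> 270
FD 3.3: (6.1,30) -> (6.1,26.7) [heading=270, move]
Final: pos=(6.1,26.7), heading=270, 1 segment(s) drawn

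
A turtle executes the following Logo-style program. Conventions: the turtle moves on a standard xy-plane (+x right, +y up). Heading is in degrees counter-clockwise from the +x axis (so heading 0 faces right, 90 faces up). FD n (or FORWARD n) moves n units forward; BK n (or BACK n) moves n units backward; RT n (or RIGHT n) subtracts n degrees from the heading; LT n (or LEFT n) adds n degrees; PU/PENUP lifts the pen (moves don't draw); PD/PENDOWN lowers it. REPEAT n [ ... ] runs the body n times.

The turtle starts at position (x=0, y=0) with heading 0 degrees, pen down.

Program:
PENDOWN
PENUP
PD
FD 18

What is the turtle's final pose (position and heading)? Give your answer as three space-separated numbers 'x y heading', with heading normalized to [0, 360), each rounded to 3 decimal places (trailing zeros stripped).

Executing turtle program step by step:
Start: pos=(0,0), heading=0, pen down
PD: pen down
PU: pen up
PD: pen down
FD 18: (0,0) -> (18,0) [heading=0, draw]
Final: pos=(18,0), heading=0, 1 segment(s) drawn

Answer: 18 0 0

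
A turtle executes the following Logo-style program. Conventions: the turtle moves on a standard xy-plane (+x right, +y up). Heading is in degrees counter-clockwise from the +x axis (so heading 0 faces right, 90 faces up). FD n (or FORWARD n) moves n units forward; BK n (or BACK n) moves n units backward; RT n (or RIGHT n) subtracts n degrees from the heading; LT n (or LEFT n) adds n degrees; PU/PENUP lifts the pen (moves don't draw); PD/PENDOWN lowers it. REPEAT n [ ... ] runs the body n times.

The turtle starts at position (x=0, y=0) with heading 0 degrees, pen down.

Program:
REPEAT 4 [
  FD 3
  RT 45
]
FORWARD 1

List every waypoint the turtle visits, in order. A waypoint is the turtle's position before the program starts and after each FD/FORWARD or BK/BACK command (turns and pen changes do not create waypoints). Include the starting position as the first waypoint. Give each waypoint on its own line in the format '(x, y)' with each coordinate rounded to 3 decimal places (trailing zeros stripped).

Executing turtle program step by step:
Start: pos=(0,0), heading=0, pen down
REPEAT 4 [
  -- iteration 1/4 --
  FD 3: (0,0) -> (3,0) [heading=0, draw]
  RT 45: heading 0 -> 315
  -- iteration 2/4 --
  FD 3: (3,0) -> (5.121,-2.121) [heading=315, draw]
  RT 45: heading 315 -> 270
  -- iteration 3/4 --
  FD 3: (5.121,-2.121) -> (5.121,-5.121) [heading=270, draw]
  RT 45: heading 270 -> 225
  -- iteration 4/4 --
  FD 3: (5.121,-5.121) -> (3,-7.243) [heading=225, draw]
  RT 45: heading 225 -> 180
]
FD 1: (3,-7.243) -> (2,-7.243) [heading=180, draw]
Final: pos=(2,-7.243), heading=180, 5 segment(s) drawn
Waypoints (6 total):
(0, 0)
(3, 0)
(5.121, -2.121)
(5.121, -5.121)
(3, -7.243)
(2, -7.243)

Answer: (0, 0)
(3, 0)
(5.121, -2.121)
(5.121, -5.121)
(3, -7.243)
(2, -7.243)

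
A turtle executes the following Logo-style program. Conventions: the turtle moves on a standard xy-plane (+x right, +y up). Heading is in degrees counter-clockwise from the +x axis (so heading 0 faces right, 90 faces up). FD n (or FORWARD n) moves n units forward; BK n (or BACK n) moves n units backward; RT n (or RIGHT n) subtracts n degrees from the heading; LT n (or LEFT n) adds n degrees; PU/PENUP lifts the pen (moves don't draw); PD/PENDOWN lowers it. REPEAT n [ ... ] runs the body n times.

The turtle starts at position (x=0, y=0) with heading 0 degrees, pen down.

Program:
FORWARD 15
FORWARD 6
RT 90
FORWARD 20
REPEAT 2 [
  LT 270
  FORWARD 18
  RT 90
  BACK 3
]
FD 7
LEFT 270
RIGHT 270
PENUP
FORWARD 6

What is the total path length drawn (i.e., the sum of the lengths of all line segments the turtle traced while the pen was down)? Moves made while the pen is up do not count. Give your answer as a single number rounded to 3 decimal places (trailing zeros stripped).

Answer: 90

Derivation:
Executing turtle program step by step:
Start: pos=(0,0), heading=0, pen down
FD 15: (0,0) -> (15,0) [heading=0, draw]
FD 6: (15,0) -> (21,0) [heading=0, draw]
RT 90: heading 0 -> 270
FD 20: (21,0) -> (21,-20) [heading=270, draw]
REPEAT 2 [
  -- iteration 1/2 --
  LT 270: heading 270 -> 180
  FD 18: (21,-20) -> (3,-20) [heading=180, draw]
  RT 90: heading 180 -> 90
  BK 3: (3,-20) -> (3,-23) [heading=90, draw]
  -- iteration 2/2 --
  LT 270: heading 90 -> 0
  FD 18: (3,-23) -> (21,-23) [heading=0, draw]
  RT 90: heading 0 -> 270
  BK 3: (21,-23) -> (21,-20) [heading=270, draw]
]
FD 7: (21,-20) -> (21,-27) [heading=270, draw]
LT 270: heading 270 -> 180
RT 270: heading 180 -> 270
PU: pen up
FD 6: (21,-27) -> (21,-33) [heading=270, move]
Final: pos=(21,-33), heading=270, 8 segment(s) drawn

Segment lengths:
  seg 1: (0,0) -> (15,0), length = 15
  seg 2: (15,0) -> (21,0), length = 6
  seg 3: (21,0) -> (21,-20), length = 20
  seg 4: (21,-20) -> (3,-20), length = 18
  seg 5: (3,-20) -> (3,-23), length = 3
  seg 6: (3,-23) -> (21,-23), length = 18
  seg 7: (21,-23) -> (21,-20), length = 3
  seg 8: (21,-20) -> (21,-27), length = 7
Total = 90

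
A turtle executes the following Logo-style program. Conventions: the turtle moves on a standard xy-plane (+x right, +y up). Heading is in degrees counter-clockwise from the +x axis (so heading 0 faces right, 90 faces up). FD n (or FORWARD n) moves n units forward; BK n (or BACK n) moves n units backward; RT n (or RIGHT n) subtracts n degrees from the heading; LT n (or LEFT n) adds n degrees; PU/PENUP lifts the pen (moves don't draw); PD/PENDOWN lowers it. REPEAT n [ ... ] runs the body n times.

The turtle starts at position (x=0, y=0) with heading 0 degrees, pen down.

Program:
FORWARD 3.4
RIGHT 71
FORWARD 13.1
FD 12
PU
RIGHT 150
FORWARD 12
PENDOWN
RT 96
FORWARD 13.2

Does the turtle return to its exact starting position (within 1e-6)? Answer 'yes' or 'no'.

Answer: no

Derivation:
Executing turtle program step by step:
Start: pos=(0,0), heading=0, pen down
FD 3.4: (0,0) -> (3.4,0) [heading=0, draw]
RT 71: heading 0 -> 289
FD 13.1: (3.4,0) -> (7.665,-12.386) [heading=289, draw]
FD 12: (7.665,-12.386) -> (11.572,-23.733) [heading=289, draw]
PU: pen up
RT 150: heading 289 -> 139
FD 12: (11.572,-23.733) -> (2.515,-15.86) [heading=139, move]
PD: pen down
RT 96: heading 139 -> 43
FD 13.2: (2.515,-15.86) -> (12.169,-6.857) [heading=43, draw]
Final: pos=(12.169,-6.857), heading=43, 4 segment(s) drawn

Start position: (0, 0)
Final position: (12.169, -6.857)
Distance = 13.968; >= 1e-6 -> NOT closed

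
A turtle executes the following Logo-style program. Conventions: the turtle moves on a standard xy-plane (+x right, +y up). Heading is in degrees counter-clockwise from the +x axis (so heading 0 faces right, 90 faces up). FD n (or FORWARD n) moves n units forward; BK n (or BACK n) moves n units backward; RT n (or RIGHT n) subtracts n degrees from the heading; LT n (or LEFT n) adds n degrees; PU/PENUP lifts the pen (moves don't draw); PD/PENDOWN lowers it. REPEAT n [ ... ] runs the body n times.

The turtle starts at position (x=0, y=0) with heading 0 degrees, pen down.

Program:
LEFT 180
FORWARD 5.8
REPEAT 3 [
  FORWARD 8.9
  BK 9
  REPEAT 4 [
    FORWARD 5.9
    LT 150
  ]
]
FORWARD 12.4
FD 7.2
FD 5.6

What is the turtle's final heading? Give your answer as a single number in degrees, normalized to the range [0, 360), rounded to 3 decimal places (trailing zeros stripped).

Answer: 180

Derivation:
Executing turtle program step by step:
Start: pos=(0,0), heading=0, pen down
LT 180: heading 0 -> 180
FD 5.8: (0,0) -> (-5.8,0) [heading=180, draw]
REPEAT 3 [
  -- iteration 1/3 --
  FD 8.9: (-5.8,0) -> (-14.7,0) [heading=180, draw]
  BK 9: (-14.7,0) -> (-5.7,0) [heading=180, draw]
  REPEAT 4 [
    -- iteration 1/4 --
    FD 5.9: (-5.7,0) -> (-11.6,0) [heading=180, draw]
    LT 150: heading 180 -> 330
    -- iteration 2/4 --
    FD 5.9: (-11.6,0) -> (-6.49,-2.95) [heading=330, draw]
    LT 150: heading 330 -> 120
    -- iteration 3/4 --
    FD 5.9: (-6.49,-2.95) -> (-9.44,2.16) [heading=120, draw]
    LT 150: heading 120 -> 270
    -- iteration 4/4 --
    FD 5.9: (-9.44,2.16) -> (-9.44,-3.74) [heading=270, draw]
    LT 150: heading 270 -> 60
  ]
  -- iteration 2/3 --
  FD 8.9: (-9.44,-3.74) -> (-4.99,3.967) [heading=60, draw]
  BK 9: (-4.99,3.967) -> (-9.49,-3.827) [heading=60, draw]
  REPEAT 4 [
    -- iteration 1/4 --
    FD 5.9: (-9.49,-3.827) -> (-6.54,1.282) [heading=60, draw]
    LT 150: heading 60 -> 210
    -- iteration 2/4 --
    FD 5.9: (-6.54,1.282) -> (-11.65,-1.668) [heading=210, draw]
    LT 150: heading 210 -> 0
    -- iteration 3/4 --
    FD 5.9: (-11.65,-1.668) -> (-5.75,-1.668) [heading=0, draw]
    LT 150: heading 0 -> 150
    -- iteration 4/4 --
    FD 5.9: (-5.75,-1.668) -> (-10.86,1.282) [heading=150, draw]
    LT 150: heading 150 -> 300
  ]
  -- iteration 3/3 --
  FD 8.9: (-10.86,1.282) -> (-6.41,-6.425) [heading=300, draw]
  BK 9: (-6.41,-6.425) -> (-10.91,1.369) [heading=300, draw]
  REPEAT 4 [
    -- iteration 1/4 --
    FD 5.9: (-10.91,1.369) -> (-7.96,-3.74) [heading=300, draw]
    LT 150: heading 300 -> 90
    -- iteration 2/4 --
    FD 5.9: (-7.96,-3.74) -> (-7.96,2.16) [heading=90, draw]
    LT 150: heading 90 -> 240
    -- iteration 3/4 --
    FD 5.9: (-7.96,2.16) -> (-10.91,-2.95) [heading=240, draw]
    LT 150: heading 240 -> 30
    -- iteration 4/4 --
    FD 5.9: (-10.91,-2.95) -> (-5.8,0) [heading=30, draw]
    LT 150: heading 30 -> 180
  ]
]
FD 12.4: (-5.8,0) -> (-18.2,0) [heading=180, draw]
FD 7.2: (-18.2,0) -> (-25.4,0) [heading=180, draw]
FD 5.6: (-25.4,0) -> (-31,0) [heading=180, draw]
Final: pos=(-31,0), heading=180, 22 segment(s) drawn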